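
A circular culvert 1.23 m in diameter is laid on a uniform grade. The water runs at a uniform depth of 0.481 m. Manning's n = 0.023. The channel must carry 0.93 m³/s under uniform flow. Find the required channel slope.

For a circular section of diameter D = 1.23 m at depth y = 0.481 m, the central angle is θ = 2 arccos(1 − 2y/D) = 2.702 rad. Then A = (D²/8)(θ − sin θ) = 0.4306 m² and P = Dθ/2 = 1.662 m.
Hydraulic radius R = A/P = 0.4306/1.662 = 0.2591 m.
From Manning's equation, S = [nQ / (1 A R^(2/3))]² = [0.023 × 0.93 / (1 × 0.4306 × 0.2591^(2/3))]² = 0.0149.

S = 0.0149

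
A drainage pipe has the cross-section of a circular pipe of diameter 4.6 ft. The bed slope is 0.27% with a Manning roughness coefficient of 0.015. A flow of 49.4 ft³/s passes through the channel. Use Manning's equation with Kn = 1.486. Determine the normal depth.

y_n = 2.37 ft

Manning's equation rearranged: A R^(2/3) = nQ / (1.486·√S) = 0.015 × 49.4 / (1.486 × √0.0027) = 9.597.
Trying y = 3 ft: A R^(2/3) = 13.86 — high.
Trying y = 2.37 ft: A R^(2/3) = 9.594 — close enough.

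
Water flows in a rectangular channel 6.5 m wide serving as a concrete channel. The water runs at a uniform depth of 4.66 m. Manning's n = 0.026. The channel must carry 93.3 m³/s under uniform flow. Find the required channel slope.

Flow area A = b·y = 6.5 × 4.66 = 30.29 m². Wetted perimeter P = b + 2y = 6.5 + 2×4.66 = 15.82 m.
Hydraulic radius R = A/P = 30.29/15.82 = 1.915 m.
From Manning's equation, S = [nQ / (1 A R^(2/3))]² = [0.026 × 93.3 / (1 × 30.29 × 1.915^(2/3))]² = 0.0027.

S = 0.0027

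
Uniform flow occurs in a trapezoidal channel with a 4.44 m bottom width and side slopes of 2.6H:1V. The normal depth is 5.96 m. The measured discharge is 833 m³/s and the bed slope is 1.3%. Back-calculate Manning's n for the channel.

With bottom width b = 4.44 m and side slope z = 2.6: A = (b + zy)y = (4.44 + 2.6×5.96)×5.96 = 118.8 m²; P = b + 2y√(1+z²) = 4.44 + 2×5.96×2.786 = 37.65 m.
Hydraulic radius R = A/P = 118.8/37.65 = 3.156 m.
Rearranging Manning's equation: n = (1/Q) A R^(2/3) S^(1/2) = (1/833) × 118.8 × 3.156^(2/3) × √0.013 = 0.035.

n = 0.035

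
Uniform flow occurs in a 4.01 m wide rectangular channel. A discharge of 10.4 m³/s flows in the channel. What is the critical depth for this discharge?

y_c = 0.882 m

For a rectangular channel, critical depth y_c = (q²/g)^(1/3) where q = Q/b = 10.4/4.01 = 2.594 m²/s.
So y_c = (2.594²/9.81)^(1/3) = 0.882 m.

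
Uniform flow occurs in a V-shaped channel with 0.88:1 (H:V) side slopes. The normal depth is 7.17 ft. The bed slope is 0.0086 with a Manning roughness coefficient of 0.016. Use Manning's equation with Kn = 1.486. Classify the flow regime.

For a triangular section with side slope z = 0.88: A = zy² = 0.88×7.17² = 45.24 ft²; P = 2y√(1+z²) = 2×7.17×1.332 = 19.1 ft.
Hydraulic radius R = A/P = 45.24/19.1 = 2.368 ft.
V = (1.486/n) R^(2/3) √S = (1.486/0.016) × 2.368^(2/3) × √0.0086 = 15.3 ft/s. Hydraulic depth D_h = A/T = 45.24/12.62 = 3.585 ft.
Froude number Fr = V/√(g·D_h) = 15.3/√(32.2×3.585) = 1.42, which is greater than 1, so the flow is supercritical.

supercritical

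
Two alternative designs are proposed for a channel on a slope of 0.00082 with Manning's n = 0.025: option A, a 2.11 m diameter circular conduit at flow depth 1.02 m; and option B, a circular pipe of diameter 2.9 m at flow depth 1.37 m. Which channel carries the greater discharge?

channel B

Channel A: For a circular section of diameter D = 2.11 m at depth y = 1.02 m, the central angle is θ = 2 arccos(1 − 2y/D) = 3.075 rad. Then A = (D²/8)(θ − sin θ) = 1.674 m² and P = Dθ/2 = 3.244 m. Hydraulic radius R = A/P = 1.674/3.244 = 0.5161 m. Q_A = (1/0.025)·1.674·0.5161^(2/3)·√0.00082 = 1.234 m³/s.
Channel B: For a circular section of diameter D = 2.9 m at depth y = 1.37 m, the central angle is θ = 2 arccos(1 − 2y/D) = 3.031 rad. Then A = (D²/8)(θ − sin θ) = 3.071 m² and P = Dθ/2 = 4.395 m. Hydraulic radius R = A/P = 3.071/4.395 = 0.6986 m. Q_B = (1/0.025)·3.071·0.6986^(2/3)·√0.00082 = 2.769 m³/s.
Q_A = 1.234 m³/s vs Q_B = 2.769 m³/s, so channel B carries more.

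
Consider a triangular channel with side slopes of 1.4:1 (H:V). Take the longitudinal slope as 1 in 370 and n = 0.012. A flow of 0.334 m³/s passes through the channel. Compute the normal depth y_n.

Manning's equation rearranged: A R^(2/3) = nQ / (1·√S) = 0.012 × 0.334 / (√0.002703) = 0.0771.
At y = 0.488 m: A R^(2/3) = 0.1135 — too large.
At y = 0.378 m: A R^(2/3) = 0.05742 — too small.
At y = 0.422 m: A R^(2/3) = 0.07702 — ≈ 0.0771.

y_n = 0.422 m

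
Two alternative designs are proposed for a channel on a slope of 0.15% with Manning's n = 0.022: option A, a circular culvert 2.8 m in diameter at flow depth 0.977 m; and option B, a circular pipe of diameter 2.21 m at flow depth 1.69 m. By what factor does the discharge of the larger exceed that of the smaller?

Channel A: For a circular section of diameter D = 2.8 m at depth y = 0.977 m, the central angle is θ = 2 arccos(1 − 2y/D) = 2.528 rad. Then A = (D²/8)(θ − sin θ) = 1.913 m² and P = Dθ/2 = 3.539 m. Hydraulic radius R = A/P = 1.913/3.539 = 0.5405 m. Q_A = (1/0.022)·1.913·0.5405^(2/3)·√0.0015 = 2.234 m³/s.
Channel B: For a circular section of diameter D = 2.21 m at depth y = 1.69 m, the central angle is θ = 2 arccos(1 − 2y/D) = 4.257 rad. Then A = (D²/8)(θ − sin θ) = 3.148 m² and P = Dθ/2 = 4.704 m. Hydraulic radius R = A/P = 3.148/4.704 = 0.6691 m. Q_B = (1/0.022)·3.148·0.6691^(2/3)·√0.0015 = 4.239 m³/s.
The larger discharge is 4.239 m³/s and the smaller is 2.234 m³/s; the ratio is 1.9.

1.9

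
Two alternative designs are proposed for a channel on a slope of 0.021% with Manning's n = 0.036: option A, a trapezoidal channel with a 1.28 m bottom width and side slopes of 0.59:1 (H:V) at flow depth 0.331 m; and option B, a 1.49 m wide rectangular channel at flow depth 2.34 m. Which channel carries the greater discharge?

Channel A: With bottom width b = 1.28 m and side slope z = 0.59: A = (b + zy)y = (1.28 + 0.59×0.331)×0.331 = 0.4883 m²; P = b + 2y√(1+z²) = 1.28 + 2×0.331×1.161 = 2.049 m. Hydraulic radius R = A/P = 0.4883/2.049 = 0.2384 m. Q_A = (1/0.036)·0.4883·0.2384^(2/3)·√0.00021 = 0.07557 m³/s.
Channel B: Flow area A = b·y = 1.49 × 2.34 = 3.487 m². Wetted perimeter P = b + 2y = 1.49 + 2×2.34 = 6.17 m. Hydraulic radius R = A/P = 3.487/6.17 = 0.5651 m. Q_B = (1/0.036)·3.487·0.5651^(2/3)·√0.00021 = 0.9593 m³/s.
Q_A = 0.07557 m³/s vs Q_B = 0.9593 m³/s, so channel B carries more.

channel B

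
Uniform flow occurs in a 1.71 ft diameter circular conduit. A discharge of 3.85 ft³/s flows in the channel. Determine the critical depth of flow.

y_c = 0.721 ft

At critical depth, Q² T / (g A³) = 1, i.e. A³/T = Q²/g = 3.85²/32.2 = 0.4603.
Try y = 0.631 ft: A³/T = 0.2763 — too small.
Try y = 0.787 ft: A³/T = 0.645 — too large.
Try y = 0.721 ft: A³/T = 0.4612 — ≈ 0.4603.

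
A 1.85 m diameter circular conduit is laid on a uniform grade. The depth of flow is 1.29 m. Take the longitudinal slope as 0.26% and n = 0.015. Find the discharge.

For a circular section of diameter D = 1.85 m at depth y = 1.29 m, the central angle is θ = 2 arccos(1 − 2y/D) = 3.953 rad. Then A = (D²/8)(θ − sin θ) = 2.001 m² and P = Dθ/2 = 3.656 m.
Hydraulic radius R = A/P = 2.001/3.656 = 0.5473 m.
Manning's equation: Q = (1/n) A R^(2/3) S^(1/2) = (1/0.015) × 2.001 × 0.5473^(2/3) × 0.0026^(1/2) = 4.55 m³/s.

Q = 4.55 m³/s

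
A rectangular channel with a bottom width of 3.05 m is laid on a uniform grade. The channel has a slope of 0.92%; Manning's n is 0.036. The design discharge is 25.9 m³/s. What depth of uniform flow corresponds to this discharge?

Manning's equation rearranged: A R^(2/3) = nQ / (1·√S) = 0.036 × 25.9 / (√0.0092) = 9.721.
Trying y = 2.66 m: A R^(2/3) = 7.946 — low.
Trying y = 3.13 m: A R^(2/3) = 9.707 — ≈ 9.721.

y_n = 3.13 m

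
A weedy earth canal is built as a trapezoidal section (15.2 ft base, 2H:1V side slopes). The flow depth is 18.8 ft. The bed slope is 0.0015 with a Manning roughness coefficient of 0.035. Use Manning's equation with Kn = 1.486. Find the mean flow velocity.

V = 7.63 ft/s

With bottom width b = 15.2 ft and side slope z = 2: A = (b + zy)y = (15.2 + 2×18.8)×18.8 = 992.6 ft²; P = b + 2y√(1+z²) = 15.2 + 2×18.8×2.236 = 99.28 ft.
Hydraulic radius R = A/P = 992.6/99.28 = 9.999 ft.
From Manning's equation, V = (1.486/n) R^(2/3) S^(1/2) = (1.486/0.035) × 9.999^(2/3) × 0.0015^(1/2) = 7.63 ft/s.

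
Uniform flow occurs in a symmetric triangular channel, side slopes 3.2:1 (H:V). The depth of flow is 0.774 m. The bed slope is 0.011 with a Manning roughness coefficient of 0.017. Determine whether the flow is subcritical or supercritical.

supercritical

For a triangular section with side slope z = 3.2: A = zy² = 3.2×0.774² = 1.917 m²; P = 2y√(1+z²) = 2×0.774×3.353 = 5.19 m.
Hydraulic radius R = A/P = 1.917/5.19 = 0.3694 m.
V = (1/n) R^(2/3) √S = (1/0.017) × 0.3694^(2/3) × √0.011 = 3.176 m/s. Hydraulic depth D_h = A/T = 1.917/4.954 = 0.387 m.
Froude number Fr = V/√(g·D_h) = 3.176/√(9.81×0.387) = 1.63, which is greater than 1, so the flow is supercritical.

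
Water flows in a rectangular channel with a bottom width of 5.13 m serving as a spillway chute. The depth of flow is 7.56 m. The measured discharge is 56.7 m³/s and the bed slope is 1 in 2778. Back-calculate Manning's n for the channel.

Flow area A = b·y = 5.13 × 7.56 = 38.78 m². Wetted perimeter P = b + 2y = 5.13 + 2×7.56 = 20.25 m.
Hydraulic radius R = A/P = 38.78/20.25 = 1.915 m.
Rearranging Manning's equation: n = (1/Q) A R^(2/3) S^(1/2) = (1/56.7) × 38.78 × 1.915^(2/3) × √0.00036 = 0.02.

n = 0.02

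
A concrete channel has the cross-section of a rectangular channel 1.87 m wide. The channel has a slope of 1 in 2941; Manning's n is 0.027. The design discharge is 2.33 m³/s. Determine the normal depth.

y_n = 2.38 m

Manning's equation rearranged: A R^(2/3) = nQ / (1·√S) = 0.027 × 2.33 / (√0.00034) = 3.412.
Trying y = 1.96 m: A R^(2/3) = 2.702 — low.
Trying y = 2.62 m: A R^(2/3) = 3.822 — high.
Trying y = 2.38 m: A R^(2/3) = 3.412 — ≈ 3.412.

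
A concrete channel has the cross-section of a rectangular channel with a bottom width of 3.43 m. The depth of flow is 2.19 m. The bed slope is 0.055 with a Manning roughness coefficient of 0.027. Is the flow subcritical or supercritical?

Flow area A = b·y = 3.43 × 2.19 = 7.512 m². Wetted perimeter P = b + 2y = 3.43 + 2×2.19 = 7.81 m.
Hydraulic radius R = A/P = 7.512/7.81 = 0.9618 m.
V = (1/n) R^(2/3) √S = (1/0.027) × 0.9618^(2/3) × √0.055 = 8.463 m/s. Hydraulic depth D_h = A/T = 7.512/3.43 = 2.19 m.
Froude number Fr = V/√(g·D_h) = 8.463/√(9.81×2.19) = 1.83, which is greater than 1, so the flow is supercritical.

supercritical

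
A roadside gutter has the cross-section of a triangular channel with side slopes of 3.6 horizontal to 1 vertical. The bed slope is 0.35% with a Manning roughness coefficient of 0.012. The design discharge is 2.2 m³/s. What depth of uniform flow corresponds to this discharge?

y_n = 0.549 m

Manning's equation rearranged: A R^(2/3) = nQ / (1·√S) = 0.012 × 2.2 / (√0.0035) = 0.4462.
At y = 0.455 m: A R^(2/3) = 0.2709 — too small.
At y = 0.549 m: A R^(2/3) = 0.4471 — ≈ 0.4462.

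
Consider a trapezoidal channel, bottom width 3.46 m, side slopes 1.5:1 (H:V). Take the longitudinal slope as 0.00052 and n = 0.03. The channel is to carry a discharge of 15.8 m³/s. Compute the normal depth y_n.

Manning's equation rearranged: A R^(2/3) = nQ / (1·√S) = 0.03 × 15.8 / (√0.00052) = 20.79.
At y = 2.63 m: A R^(2/3) = 25.57 — high.
At y = 1.82 m: A R^(2/3) = 12.18 — low.
At y = 2.38 m: A R^(2/3) = 20.83 — matches.

y_n = 2.38 m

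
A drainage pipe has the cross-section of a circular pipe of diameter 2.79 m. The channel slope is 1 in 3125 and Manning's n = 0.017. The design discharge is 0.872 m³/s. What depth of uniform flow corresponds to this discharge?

Manning's equation rearranged: A R^(2/3) = nQ / (1·√S) = 0.017 × 0.872 / (√0.00032) = 0.8287.
At y = 0.884 m: A R^(2/3) = 1.046 — high.
At y = 0.697 m: A R^(2/3) = 0.6577 — low.
At y = 0.784 m: A R^(2/3) = 0.8291 — matches.

y_n = 0.784 m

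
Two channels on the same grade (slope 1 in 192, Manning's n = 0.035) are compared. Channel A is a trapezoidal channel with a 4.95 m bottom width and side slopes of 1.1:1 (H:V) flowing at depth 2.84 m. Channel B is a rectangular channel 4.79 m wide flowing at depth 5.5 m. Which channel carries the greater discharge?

channel B

Channel A: With bottom width b = 4.95 m and side slope z = 1.1: A = (b + zy)y = (4.95 + 1.1×2.84)×2.84 = 22.93 m²; P = b + 2y√(1+z²) = 4.95 + 2×2.84×1.487 = 13.39 m. Hydraulic radius R = A/P = 22.93/13.39 = 1.712 m. Q_A = (1/0.035)·22.93·1.712^(2/3)·√0.005208 = 67.66 m³/s.
Channel B: Flow area A = b·y = 4.79 × 5.5 = 26.34 m². Wetted perimeter P = b + 2y = 4.79 + 2×5.5 = 15.79 m. Hydraulic radius R = A/P = 26.34/15.79 = 1.668 m. Q_B = (1/0.035)·26.34·1.668^(2/3)·√0.005208 = 76.42 m³/s.
Q_A = 67.66 m³/s vs Q_B = 76.42 m³/s, so channel B carries more.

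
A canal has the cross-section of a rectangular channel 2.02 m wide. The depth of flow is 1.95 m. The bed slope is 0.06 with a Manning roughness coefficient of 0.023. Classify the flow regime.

Flow area A = b·y = 2.02 × 1.95 = 3.939 m². Wetted perimeter P = b + 2y = 2.02 + 2×1.95 = 5.92 m.
Hydraulic radius R = A/P = 3.939/5.92 = 0.6654 m.
V = (1/n) R^(2/3) √S = (1/0.023) × 0.6654^(2/3) × √0.06 = 8.117 m/s. Hydraulic depth D_h = A/T = 3.939/2.02 = 1.95 m.
Froude number Fr = V/√(g·D_h) = 8.117/√(9.81×1.95) = 1.86, which is greater than 1, so the flow is supercritical.

supercritical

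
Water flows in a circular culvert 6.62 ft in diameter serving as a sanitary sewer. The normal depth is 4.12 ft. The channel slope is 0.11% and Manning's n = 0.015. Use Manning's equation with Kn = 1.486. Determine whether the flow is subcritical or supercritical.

For a circular section of diameter D = 6.62 ft at depth y = 4.12 ft, the central angle is θ = 2 arccos(1 − 2y/D) = 3.636 rad. Then A = (D²/8)(θ − sin θ) = 22.52 ft² and P = Dθ/2 = 12.04 ft.
Hydraulic radius R = A/P = 22.52/12.04 = 1.871 ft.
V = (1.486/n) R^(2/3) √S = (1.486/0.015) × 1.871^(2/3) × √0.0011 = 4.989 ft/s. Hydraulic depth D_h = A/T = 22.52/6.419 = 3.508 ft.
Froude number Fr = V/√(g·D_h) = 4.989/√(32.2×3.508) = 0.469, which is less than 1, so the flow is subcritical.

subcritical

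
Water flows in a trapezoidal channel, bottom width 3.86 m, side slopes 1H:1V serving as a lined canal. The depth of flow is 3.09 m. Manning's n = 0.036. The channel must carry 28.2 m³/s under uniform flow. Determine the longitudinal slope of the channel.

With bottom width b = 3.86 m and side slope z = 1: A = (b + zy)y = (3.86 + 1×3.09)×3.09 = 21.48 m²; P = b + 2y√(1+z²) = 3.86 + 2×3.09×1.414 = 12.6 m.
Hydraulic radius R = A/P = 21.48/12.6 = 1.704 m.
From Manning's equation, S = [nQ / (1 A R^(2/3))]² = [0.036 × 28.2 / (1 × 21.48 × 1.704^(2/3))]² = 0.0011.

S = 0.0011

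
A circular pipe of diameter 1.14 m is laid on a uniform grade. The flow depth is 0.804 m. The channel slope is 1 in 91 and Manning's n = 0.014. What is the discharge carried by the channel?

For a circular section of diameter D = 1.14 m at depth y = 0.804 m, the central angle is θ = 2 arccos(1 − 2y/D) = 3.988 rad. Then A = (D²/8)(θ − sin θ) = 0.7694 m² and P = Dθ/2 = 2.273 m.
Hydraulic radius R = A/P = 0.7694/2.273 = 0.3385 m.
Manning's equation: Q = (1/n) A R^(2/3) S^(1/2) = (1/0.014) × 0.7694 × 0.3385^(2/3) × 0.01099^(1/2) = 2.8 m³/s.

Q = 2.8 m³/s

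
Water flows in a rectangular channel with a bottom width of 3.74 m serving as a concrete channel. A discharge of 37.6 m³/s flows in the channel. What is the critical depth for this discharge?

For a rectangular channel, critical depth y_c = (q²/g)^(1/3) where q = Q/b = 37.6/3.74 = 10.05 m²/s.
So y_c = (10.05²/9.81)^(1/3) = 2.18 m.

y_c = 2.18 m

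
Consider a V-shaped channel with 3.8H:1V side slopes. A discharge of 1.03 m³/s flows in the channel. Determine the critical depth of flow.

y_c = 0.432 m

At critical depth, Q² T / (g A³) = 1, i.e. A³/T = Q²/g = 1.03²/9.81 = 0.1081.
At y = 0.541 m: A³/T = 0.3346 — too large.
At y = 0.432 m: A³/T = 0.1086 — matches.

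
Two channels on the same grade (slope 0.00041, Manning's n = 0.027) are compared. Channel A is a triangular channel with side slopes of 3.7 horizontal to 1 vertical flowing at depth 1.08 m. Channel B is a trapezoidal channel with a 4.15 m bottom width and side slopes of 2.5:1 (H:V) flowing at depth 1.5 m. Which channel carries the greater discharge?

Channel A: For a triangular section with side slope z = 3.7: A = zy² = 3.7×1.08² = 4.316 m²; P = 2y√(1+z²) = 2×1.08×3.833 = 8.279 m. Hydraulic radius R = A/P = 4.316/8.279 = 0.5213 m. Q_A = (1/0.027)·4.316·0.5213^(2/3)·√0.00041 = 2.096 m³/s.
Channel B: With bottom width b = 4.15 m and side slope z = 2.5: A = (b + zy)y = (4.15 + 2.5×1.5)×1.5 = 11.85 m²; P = b + 2y√(1+z²) = 4.15 + 2×1.5×2.693 = 12.23 m. Hydraulic radius R = A/P = 11.85/12.23 = 0.9691 m. Q_B = (1/0.027)·11.85·0.9691^(2/3)·√0.00041 = 8.703 m³/s.
Q_A = 2.096 m³/s vs Q_B = 8.703 m³/s, so channel B carries more.

channel B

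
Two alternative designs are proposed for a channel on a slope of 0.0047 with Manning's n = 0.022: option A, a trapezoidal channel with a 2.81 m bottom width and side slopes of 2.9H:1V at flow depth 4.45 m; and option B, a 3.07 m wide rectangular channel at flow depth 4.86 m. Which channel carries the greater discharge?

channel A

Channel A: With bottom width b = 2.81 m and side slope z = 2.9: A = (b + zy)y = (2.81 + 2.9×4.45)×4.45 = 69.93 m²; P = b + 2y√(1+z²) = 2.81 + 2×4.45×3.068 = 30.11 m. Hydraulic radius R = A/P = 69.93/30.11 = 2.322 m. Q_A = (1/0.022)·69.93·2.322^(2/3)·√0.0047 = 382.2 m³/s.
Channel B: Flow area A = b·y = 3.07 × 4.86 = 14.92 m². Wetted perimeter P = b + 2y = 3.07 + 2×4.86 = 12.79 m. Hydraulic radius R = A/P = 14.92/12.79 = 1.167 m. Q_B = (1/0.022)·14.92·1.167^(2/3)·√0.0047 = 51.52 m³/s.
Q_A = 382.2 m³/s vs Q_B = 51.52 m³/s, so channel A carries more.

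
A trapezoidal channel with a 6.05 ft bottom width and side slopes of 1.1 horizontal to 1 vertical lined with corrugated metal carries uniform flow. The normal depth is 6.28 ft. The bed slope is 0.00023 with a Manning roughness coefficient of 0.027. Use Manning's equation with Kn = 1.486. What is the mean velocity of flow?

V = 1.85 ft/s

With bottom width b = 6.05 ft and side slope z = 1.1: A = (b + zy)y = (6.05 + 1.1×6.28)×6.28 = 81.38 ft²; P = b + 2y√(1+z²) = 6.05 + 2×6.28×1.487 = 24.72 ft.
Hydraulic radius R = A/P = 81.38/24.72 = 3.292 ft.
From Manning's equation, V = (1.486/n) R^(2/3) S^(1/2) = (1.486/0.027) × 3.292^(2/3) × 0.00023^(1/2) = 1.85 ft/s.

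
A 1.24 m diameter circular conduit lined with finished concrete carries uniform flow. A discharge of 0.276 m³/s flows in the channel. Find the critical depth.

y_c = 0.276 m

At critical depth, Q² T / (g A³) = 1, i.e. A³/T = Q²/g = 0.276²/9.81 = 0.007765.
Try y = 0.352 m: A³/T = 0.02009 — high.
Try y = 0.192 m: A³/T = 0.001875 — low.
Try y = 0.276 m: A³/T = 0.007788 — close enough.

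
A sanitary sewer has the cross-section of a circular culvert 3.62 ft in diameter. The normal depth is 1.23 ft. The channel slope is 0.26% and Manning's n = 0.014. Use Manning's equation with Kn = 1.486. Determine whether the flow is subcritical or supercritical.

subcritical

For a circular section of diameter D = 3.62 ft at depth y = 1.23 ft, the central angle is θ = 2 arccos(1 − 2y/D) = 2.489 rad. Then A = (D²/8)(θ − sin θ) = 3.083 ft² and P = Dθ/2 = 4.505 ft.
Hydraulic radius R = A/P = 3.083/4.505 = 0.6843 ft.
V = (1.486/n) R^(2/3) √S = (1.486/0.014) × 0.6843^(2/3) × √0.0026 = 4.203 ft/s. Hydraulic depth D_h = A/T = 3.083/3.429 = 0.8991 ft.
Froude number Fr = V/√(g·D_h) = 4.203/√(32.2×0.8991) = 0.781, which is less than 1, so the flow is subcritical.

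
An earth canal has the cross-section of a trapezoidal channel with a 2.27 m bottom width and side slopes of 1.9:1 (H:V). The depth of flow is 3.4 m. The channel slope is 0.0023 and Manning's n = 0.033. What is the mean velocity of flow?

V = 2.12 m/s

With bottom width b = 2.27 m and side slope z = 1.9: A = (b + zy)y = (2.27 + 1.9×3.4)×3.4 = 29.68 m²; P = b + 2y√(1+z²) = 2.27 + 2×3.4×2.147 = 16.87 m.
Hydraulic radius R = A/P = 29.68/16.87 = 1.759 m.
From Manning's equation, V = (1/n) R^(2/3) S^(1/2) = (1/0.033) × 1.759^(2/3) × 0.0023^(1/2) = 2.12 m/s.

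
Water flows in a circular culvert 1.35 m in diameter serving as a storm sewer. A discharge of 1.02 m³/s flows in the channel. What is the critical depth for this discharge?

At critical depth, Q² T / (g A³) = 1, i.e. A³/T = Q²/g = 1.02²/9.81 = 0.1061.
Trying y = 0.362 m: A³/T = 0.02462 — low.
Trying y = 0.616 m: A³/T = 0.1914 — high.
Trying y = 0.528 m: A³/T = 0.106 — ≈ 0.1061.

y_c = 0.528 m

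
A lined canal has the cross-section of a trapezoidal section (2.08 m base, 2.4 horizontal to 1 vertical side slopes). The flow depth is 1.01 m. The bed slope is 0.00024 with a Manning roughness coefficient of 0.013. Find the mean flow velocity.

V = 0.867 m/s

With bottom width b = 2.08 m and side slope z = 2.4: A = (b + zy)y = (2.08 + 2.4×1.01)×1.01 = 4.549 m²; P = b + 2y√(1+z²) = 2.08 + 2×1.01×2.6 = 7.332 m.
Hydraulic radius R = A/P = 4.549/7.332 = 0.6204 m.
From Manning's equation, V = (1/n) R^(2/3) S^(1/2) = (1/0.013) × 0.6204^(2/3) × 0.00024^(1/2) = 0.867 m/s.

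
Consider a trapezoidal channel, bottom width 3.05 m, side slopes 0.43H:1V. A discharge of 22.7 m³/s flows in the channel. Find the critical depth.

At critical depth, Q² T / (g A³) = 1, i.e. A³/T = Q²/g = 22.7²/9.81 = 52.53.
Trying y = 1.39 m: A³/T = 30.7 — low.
Trying y = 1.81 m: A³/T = 72.22 — high.
Trying y = 1.64 m: A³/T = 52.37 — matches.

y_c = 1.64 m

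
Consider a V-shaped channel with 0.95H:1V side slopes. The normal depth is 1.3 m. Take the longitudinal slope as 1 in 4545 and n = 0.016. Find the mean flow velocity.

For a triangular section with side slope z = 0.95: A = zy² = 0.95×1.3² = 1.605 m²; P = 2y√(1+z²) = 2×1.3×1.379 = 3.586 m.
Hydraulic radius R = A/P = 1.605/3.586 = 0.4477 m.
From Manning's equation, V = (1/n) R^(2/3) S^(1/2) = (1/0.016) × 0.4477^(2/3) × 0.00022^(1/2) = 0.543 m/s.

V = 0.543 m/s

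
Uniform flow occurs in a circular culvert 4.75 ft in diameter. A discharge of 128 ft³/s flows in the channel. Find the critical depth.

At critical depth, Q² T / (g A³) = 1, i.e. A³/T = Q²/g = 128²/32.2 = 508.8.
At y = 2.81 ft: A³/T = 278.5 — too small.
At y = 3.28 ft: A³/T = 506.4 — close enough.

y_c = 3.28 ft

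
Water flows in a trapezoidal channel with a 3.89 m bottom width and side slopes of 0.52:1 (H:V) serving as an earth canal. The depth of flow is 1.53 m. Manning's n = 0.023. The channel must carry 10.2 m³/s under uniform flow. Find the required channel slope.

With bottom width b = 3.89 m and side slope z = 0.52: A = (b + zy)y = (3.89 + 0.52×1.53)×1.53 = 7.169 m²; P = b + 2y√(1+z²) = 3.89 + 2×1.53×1.127 = 7.339 m.
Hydraulic radius R = A/P = 7.169/7.339 = 0.9768 m.
From Manning's equation, S = [nQ / (1 A R^(2/3))]² = [0.023 × 10.2 / (1 × 7.169 × 0.9768^(2/3))]² = 0.0011.

S = 0.0011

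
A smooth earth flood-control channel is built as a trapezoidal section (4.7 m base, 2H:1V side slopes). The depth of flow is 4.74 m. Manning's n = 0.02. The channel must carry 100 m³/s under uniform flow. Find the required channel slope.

S = 0.000248

With bottom width b = 4.7 m and side slope z = 2: A = (b + zy)y = (4.7 + 2×4.74)×4.74 = 67.21 m²; P = b + 2y√(1+z²) = 4.7 + 2×4.74×2.236 = 25.9 m.
Hydraulic radius R = A/P = 67.21/25.9 = 2.595 m.
From Manning's equation, S = [nQ / (1 A R^(2/3))]² = [0.02 × 100 / (1 × 67.21 × 2.595^(2/3))]² = 0.000248.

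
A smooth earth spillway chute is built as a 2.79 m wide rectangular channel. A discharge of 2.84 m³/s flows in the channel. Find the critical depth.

y_c = 0.473 m

For a rectangular channel, critical depth y_c = (q²/g)^(1/3) where q = Q/b = 2.84/2.79 = 1.018 m²/s.
So y_c = (1.018²/9.81)^(1/3) = 0.473 m.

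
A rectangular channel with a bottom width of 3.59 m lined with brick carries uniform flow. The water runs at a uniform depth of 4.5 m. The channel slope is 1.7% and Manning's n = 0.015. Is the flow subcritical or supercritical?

Flow area A = b·y = 3.59 × 4.5 = 16.16 m². Wetted perimeter P = b + 2y = 3.59 + 2×4.5 = 12.59 m.
Hydraulic radius R = A/P = 16.16/12.59 = 1.283 m.
V = (1/n) R^(2/3) √S = (1/0.015) × 1.283^(2/3) × √0.017 = 10.26 m/s. Hydraulic depth D_h = A/T = 16.16/3.59 = 4.5 m.
Froude number Fr = V/√(g·D_h) = 10.26/√(9.81×4.5) = 1.54, which is greater than 1, so the flow is supercritical.

supercritical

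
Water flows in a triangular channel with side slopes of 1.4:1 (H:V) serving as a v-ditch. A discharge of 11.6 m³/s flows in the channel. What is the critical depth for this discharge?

y_c = 1.7 m

At critical depth, Q² T / (g A³) = 1, i.e. A³/T = Q²/g = 11.6²/9.81 = 13.72.
Try y = 1.94 m: A³/T = 26.93 — too large.
Try y = 1.23 m: A³/T = 2.759 — too small.
Try y = 1.7 m: A³/T = 13.91 — close enough.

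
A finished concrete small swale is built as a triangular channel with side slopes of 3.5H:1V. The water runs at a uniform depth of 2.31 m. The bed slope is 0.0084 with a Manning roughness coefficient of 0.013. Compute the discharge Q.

Q = 141 m³/s

For a triangular section with side slope z = 3.5: A = zy² = 3.5×2.31² = 18.68 m²; P = 2y√(1+z²) = 2×2.31×3.64 = 16.82 m.
Hydraulic radius R = A/P = 18.68/16.82 = 1.111 m.
Manning's equation: Q = (1/n) A R^(2/3) S^(1/2) = (1/0.013) × 18.68 × 1.111^(2/3) × 0.0084^(1/2) = 141 m³/s.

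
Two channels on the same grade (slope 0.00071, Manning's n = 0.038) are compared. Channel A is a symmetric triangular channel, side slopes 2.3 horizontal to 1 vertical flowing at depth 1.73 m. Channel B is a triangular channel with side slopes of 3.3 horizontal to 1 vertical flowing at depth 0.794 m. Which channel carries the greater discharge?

channel A

Channel A: For a triangular section with side slope z = 2.3: A = zy² = 2.3×1.73² = 6.884 m²; P = 2y√(1+z²) = 2×1.73×2.508 = 8.678 m. Hydraulic radius R = A/P = 6.884/8.678 = 0.7933 m. Q_A = (1/0.038)·6.884·0.7933^(2/3)·√0.00071 = 4.136 m³/s.
Channel B: For a triangular section with side slope z = 3.3: A = zy² = 3.3×0.794² = 2.08 m²; P = 2y√(1+z²) = 2×0.794×3.448 = 5.476 m. Hydraulic radius R = A/P = 2.08/5.476 = 0.3799 m. Q_B = (1/0.038)·2.08·0.3799^(2/3)·√0.00071 = 0.7653 m³/s.
Q_A = 4.136 m³/s vs Q_B = 0.7653 m³/s, so channel A carries more.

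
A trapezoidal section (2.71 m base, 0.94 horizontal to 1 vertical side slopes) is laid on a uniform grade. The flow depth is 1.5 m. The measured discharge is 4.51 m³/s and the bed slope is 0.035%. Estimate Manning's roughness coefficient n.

n = 0.024

With bottom width b = 2.71 m and side slope z = 0.94: A = (b + zy)y = (2.71 + 0.94×1.5)×1.5 = 6.18 m²; P = b + 2y√(1+z²) = 2.71 + 2×1.5×1.372 = 6.827 m.
Hydraulic radius R = A/P = 6.18/6.827 = 0.9052 m.
Rearranging Manning's equation: n = (1/Q) A R^(2/3) S^(1/2) = (1/4.51) × 6.18 × 0.9052^(2/3) × √0.00035 = 0.024.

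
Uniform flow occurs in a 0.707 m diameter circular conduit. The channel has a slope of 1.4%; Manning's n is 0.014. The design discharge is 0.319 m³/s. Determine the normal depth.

Manning's equation rearranged: A R^(2/3) = nQ / (1·√S) = 0.014 × 0.319 / (√0.014) = 0.03774.
Try y = 0.213 m: A R^(2/3) = 0.02441 — too small.
Try y = 0.317 m: A R^(2/3) = 0.05117 — too large.
Try y = 0.268 m: A R^(2/3) = 0.03774 — close enough.

y_n = 0.268 m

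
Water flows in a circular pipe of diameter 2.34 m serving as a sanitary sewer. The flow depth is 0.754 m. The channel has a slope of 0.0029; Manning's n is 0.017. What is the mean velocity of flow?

V = 1.79 m/s

For a circular section of diameter D = 2.34 m at depth y = 0.754 m, the central angle is θ = 2 arccos(1 − 2y/D) = 2.415 rad. Then A = (D²/8)(θ − sin θ) = 1.198 m² and P = Dθ/2 = 2.825 m.
Hydraulic radius R = A/P = 1.198/2.825 = 0.424 m.
From Manning's equation, V = (1/n) R^(2/3) S^(1/2) = (1/0.017) × 0.424^(2/3) × 0.0029^(1/2) = 1.79 m/s.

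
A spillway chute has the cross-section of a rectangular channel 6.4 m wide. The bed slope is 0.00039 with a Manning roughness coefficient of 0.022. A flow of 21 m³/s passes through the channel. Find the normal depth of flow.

Manning's equation rearranged: A R^(2/3) = nQ / (1·√S) = 0.022 × 21 / (√0.00039) = 23.39.
Trying y = 2.48 m: A R^(2/3) = 19.84 — too small.
Trying y = 2.8 m: A R^(2/3) = 23.41 — matches.

y_n = 2.8 m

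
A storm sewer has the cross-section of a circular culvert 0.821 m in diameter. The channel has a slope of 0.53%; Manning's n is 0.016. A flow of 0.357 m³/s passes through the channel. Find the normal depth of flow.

y_n = 0.374 m

Manning's equation rearranged: A R^(2/3) = nQ / (1·√S) = 0.016 × 0.357 / (√0.0053) = 0.07846.
At y = 0.436 m: A R^(2/3) = 0.1019 — too large.
At y = 0.313 m: A R^(2/3) = 0.05682 — too small.
At y = 0.374 m: A R^(2/3) = 0.0784 — ≈ 0.07846.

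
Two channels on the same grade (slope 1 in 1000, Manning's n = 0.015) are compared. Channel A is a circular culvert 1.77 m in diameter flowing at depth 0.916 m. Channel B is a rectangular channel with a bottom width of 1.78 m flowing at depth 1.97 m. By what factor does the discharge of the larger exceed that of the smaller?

3.34

Channel A: For a circular section of diameter D = 1.77 m at depth y = 0.916 m, the central angle is θ = 2 arccos(1 − 2y/D) = 3.212 rad. Then A = (D²/8)(θ − sin θ) = 1.285 m² and P = Dθ/2 = 2.842 m. Hydraulic radius R = A/P = 1.285/2.842 = 0.4521 m. Q_A = (1/0.015)·1.285·0.4521^(2/3)·√0.001 = 1.596 m³/s.
Channel B: Flow area A = b·y = 1.78 × 1.97 = 3.507 m². Wetted perimeter P = b + 2y = 1.78 + 2×1.97 = 5.72 m. Hydraulic radius R = A/P = 3.507/5.72 = 0.613 m. Q_B = (1/0.015)·3.507·0.613^(2/3)·√0.001 = 5.335 m³/s.
The larger discharge is 5.335 m³/s and the smaller is 1.596 m³/s; the ratio is 3.34.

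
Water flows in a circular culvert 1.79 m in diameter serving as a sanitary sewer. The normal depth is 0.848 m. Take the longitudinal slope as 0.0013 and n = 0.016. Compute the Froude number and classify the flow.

subcritical

For a circular section of diameter D = 1.79 m at depth y = 0.848 m, the central angle is θ = 2 arccos(1 − 2y/D) = 3.037 rad. Then A = (D²/8)(θ − sin θ) = 1.174 m² and P = Dθ/2 = 2.718 m.
Hydraulic radius R = A/P = 1.174/2.718 = 0.432 m.
V = (1/n) R^(2/3) √S = (1/0.016) × 0.432^(2/3) × √0.0013 = 1.288 m/s. Hydraulic depth D_h = A/T = 1.174/1.788 = 0.6569 m.
Froude number Fr = V/√(g·D_h) = 1.288/√(9.81×0.6569) = 0.507, which is less than 1, so the flow is subcritical.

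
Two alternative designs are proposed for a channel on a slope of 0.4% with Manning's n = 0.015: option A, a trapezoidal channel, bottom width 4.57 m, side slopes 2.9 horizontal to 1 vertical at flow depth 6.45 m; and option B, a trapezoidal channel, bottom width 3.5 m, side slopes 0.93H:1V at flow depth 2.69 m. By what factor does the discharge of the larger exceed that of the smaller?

16.1

Channel A: With bottom width b = 4.57 m and side slope z = 2.9: A = (b + zy)y = (4.57 + 2.9×6.45)×6.45 = 150.1 m²; P = b + 2y√(1+z²) = 4.57 + 2×6.45×3.068 = 44.14 m. Hydraulic radius R = A/P = 150.1/44.14 = 3.401 m. Q_A = (1/0.015)·150.1·3.401^(2/3)·√0.004 = 1431 m³/s.
Channel B: With bottom width b = 3.5 m and side slope z = 0.93: A = (b + zy)y = (3.5 + 0.93×2.69)×2.69 = 16.14 m²; P = b + 2y√(1+z²) = 3.5 + 2×2.69×1.366 = 10.85 m. Hydraulic radius R = A/P = 16.14/10.85 = 1.488 m. Q_B = (1/0.015)·16.14·1.488^(2/3)·√0.004 = 88.74 m³/s.
The larger discharge is 1431 m³/s and the smaller is 88.74 m³/s; the ratio is 16.1.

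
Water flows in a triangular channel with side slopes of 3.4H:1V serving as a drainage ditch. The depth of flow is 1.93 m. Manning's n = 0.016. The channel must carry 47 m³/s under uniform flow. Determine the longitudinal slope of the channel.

S = 0.00391

For a triangular section with side slope z = 3.4: A = zy² = 3.4×1.93² = 12.66 m²; P = 2y√(1+z²) = 2×1.93×3.544 = 13.68 m.
Hydraulic radius R = A/P = 12.66/13.68 = 0.9258 m.
From Manning's equation, S = [nQ / (1 A R^(2/3))]² = [0.016 × 47 / (1 × 12.66 × 0.9258^(2/3))]² = 0.00391.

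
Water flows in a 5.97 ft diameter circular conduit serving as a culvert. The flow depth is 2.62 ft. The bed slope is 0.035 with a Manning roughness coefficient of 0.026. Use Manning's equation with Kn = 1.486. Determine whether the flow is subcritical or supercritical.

supercritical

For a circular section of diameter D = 5.97 ft at depth y = 2.62 ft, the central angle is θ = 2 arccos(1 − 2y/D) = 2.896 rad. Then A = (D²/8)(θ − sin θ) = 11.82 ft² and P = Dθ/2 = 8.646 ft.
Hydraulic radius R = A/P = 11.82/8.646 = 1.367 ft.
V = (1.486/n) R^(2/3) √S = (1.486/0.026) × 1.367^(2/3) × √0.035 = 13.17 ft/s. Hydraulic depth D_h = A/T = 11.82/5.925 = 1.995 ft.
Froude number Fr = V/√(g·D_h) = 13.17/√(32.2×1.995) = 1.64, which is greater than 1, so the flow is supercritical.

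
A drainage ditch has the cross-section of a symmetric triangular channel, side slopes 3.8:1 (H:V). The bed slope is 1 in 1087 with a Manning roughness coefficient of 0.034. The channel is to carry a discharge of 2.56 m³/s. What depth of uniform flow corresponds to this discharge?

y_n = 1.08 m

Manning's equation rearranged: A R^(2/3) = nQ / (1·√S) = 0.034 × 2.56 / (√0.00092) = 2.87.
Trying y = 0.892 m: A R^(2/3) = 1.726 — short.
Trying y = 1.22 m: A R^(2/3) = 3.978 — over.
Trying y = 1.08 m: A R^(2/3) = 2.874 — close enough.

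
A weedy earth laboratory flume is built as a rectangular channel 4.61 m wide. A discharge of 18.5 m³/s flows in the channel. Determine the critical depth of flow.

For a rectangular channel, critical depth y_c = (q²/g)^(1/3) where q = Q/b = 18.5/4.61 = 4.013 m²/s.
So y_c = (4.013²/9.81)^(1/3) = 1.18 m.

y_c = 1.18 m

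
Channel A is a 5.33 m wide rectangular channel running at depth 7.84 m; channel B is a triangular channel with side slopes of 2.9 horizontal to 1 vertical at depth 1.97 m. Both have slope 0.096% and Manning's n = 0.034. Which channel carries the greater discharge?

channel A

Channel A: Flow area A = b·y = 5.33 × 7.84 = 41.79 m². Wetted perimeter P = b + 2y = 5.33 + 2×7.84 = 21.01 m. Hydraulic radius R = A/P = 41.79/21.01 = 1.989 m. Q_A = (1/0.034)·41.79·1.989^(2/3)·√0.00096 = 60.23 m³/s.
Channel B: For a triangular section with side slope z = 2.9: A = zy² = 2.9×1.97² = 11.25 m²; P = 2y√(1+z²) = 2×1.97×3.068 = 12.09 m. Hydraulic radius R = A/P = 11.25/12.09 = 0.9312 m. Q_B = (1/0.034)·11.25·0.9312^(2/3)·√0.00096 = 9.78 m³/s.
Q_A = 60.23 m³/s vs Q_B = 9.78 m³/s, so channel A carries more.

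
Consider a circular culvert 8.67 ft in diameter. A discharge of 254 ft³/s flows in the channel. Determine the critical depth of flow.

At critical depth, Q² T / (g A³) = 1, i.e. A³/T = Q²/g = 254²/32.2 = 2004.
Trying y = 3.15 ft: A³/T = 872 — low.
Trying y = 4.73 ft: A³/T = 4139 — high.
Trying y = 3.91 ft: A³/T = 2000 — close enough.

y_c = 3.91 ft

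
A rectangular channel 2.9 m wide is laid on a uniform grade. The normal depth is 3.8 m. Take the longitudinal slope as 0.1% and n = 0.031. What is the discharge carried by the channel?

Q = 11.6 m³/s

Flow area A = b·y = 2.9 × 3.8 = 11.02 m². Wetted perimeter P = b + 2y = 2.9 + 2×3.8 = 10.5 m.
Hydraulic radius R = A/P = 11.02/10.5 = 1.05 m.
Manning's equation: Q = (1/n) A R^(2/3) S^(1/2) = (1/0.031) × 11.02 × 1.05^(2/3) × 0.001^(1/2) = 11.6 m³/s.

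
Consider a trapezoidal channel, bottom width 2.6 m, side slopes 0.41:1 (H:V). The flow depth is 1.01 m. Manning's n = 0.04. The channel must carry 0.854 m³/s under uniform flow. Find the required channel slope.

S = 0.00023

With bottom width b = 2.6 m and side slope z = 0.41: A = (b + zy)y = (2.6 + 0.41×1.01)×1.01 = 3.044 m²; P = b + 2y√(1+z²) = 2.6 + 2×1.01×1.081 = 4.783 m.
Hydraulic radius R = A/P = 3.044/4.783 = 0.6364 m.
From Manning's equation, S = [nQ / (1 A R^(2/3))]² = [0.04 × 0.854 / (1 × 3.044 × 0.6364^(2/3))]² = 0.00023.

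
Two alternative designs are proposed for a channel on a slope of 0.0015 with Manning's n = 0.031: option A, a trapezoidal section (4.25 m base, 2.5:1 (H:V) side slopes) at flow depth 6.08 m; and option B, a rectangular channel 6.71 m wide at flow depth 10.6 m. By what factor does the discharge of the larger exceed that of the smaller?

1.93

Channel A: With bottom width b = 4.25 m and side slope z = 2.5: A = (b + zy)y = (4.25 + 2.5×6.08)×6.08 = 118.3 m²; P = b + 2y√(1+z²) = 4.25 + 2×6.08×2.693 = 36.99 m. Hydraulic radius R = A/P = 118.3/36.99 = 3.197 m. Q_A = (1/0.031)·118.3·3.197^(2/3)·√0.0015 = 320.6 m³/s.
Channel B: Flow area A = b·y = 6.71 × 10.6 = 71.13 m². Wetted perimeter P = b + 2y = 6.71 + 2×10.6 = 27.91 m. Hydraulic radius R = A/P = 71.13/27.91 = 2.548 m. Q_B = (1/0.031)·71.13·2.548^(2/3)·√0.0015 = 165.8 m³/s.
The larger discharge is 320.6 m³/s and the smaller is 165.8 m³/s; the ratio is 1.93.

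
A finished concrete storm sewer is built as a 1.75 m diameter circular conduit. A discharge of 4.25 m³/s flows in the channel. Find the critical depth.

At critical depth, Q² T / (g A³) = 1, i.e. A³/T = Q²/g = 4.25²/9.81 = 1.841.
Trying y = 0.737 m: A³/T = 0.5154 — low.
Trying y = 1.3 m: A³/T = 4.598 — high.
Trying y = 1.03 m: A³/T = 1.854 — ≈ 1.841.

y_c = 1.03 m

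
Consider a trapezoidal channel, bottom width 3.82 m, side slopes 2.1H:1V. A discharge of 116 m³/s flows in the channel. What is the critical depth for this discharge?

At critical depth, Q² T / (g A³) = 1, i.e. A³/T = Q²/g = 116²/9.81 = 1372.
At y = 3.11 m: A³/T = 1976 — too large.
At y = 2.49 m: A³/T = 801.2 — too small.
At y = 2.84 m: A³/T = 1362 — ≈ 1372.

y_c = 2.84 m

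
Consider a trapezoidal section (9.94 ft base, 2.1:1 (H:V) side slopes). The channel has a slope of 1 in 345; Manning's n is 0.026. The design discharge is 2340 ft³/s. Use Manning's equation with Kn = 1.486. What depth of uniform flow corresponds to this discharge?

Manning's equation rearranged: A R^(2/3) = nQ / (1.486·√S) = 0.026 × 2340 / (1.486 × √0.002899) = 760.5.
Try y = 7.48 ft: A R^(2/3) = 506.4 — low.
Try y = 10.7 ft: A R^(2/3) = 1120 — high.
Try y = 9 ft: A R^(2/3) = 760 — close enough.

y_n = 9 ft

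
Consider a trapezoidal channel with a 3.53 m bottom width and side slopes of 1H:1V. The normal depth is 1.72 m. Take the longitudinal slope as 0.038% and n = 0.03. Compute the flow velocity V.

V = 0.682 m/s

With bottom width b = 3.53 m and side slope z = 1: A = (b + zy)y = (3.53 + 1×1.72)×1.72 = 9.03 m²; P = b + 2y√(1+z²) = 3.53 + 2×1.72×1.414 = 8.395 m.
Hydraulic radius R = A/P = 9.03/8.395 = 1.076 m.
From Manning's equation, V = (1/n) R^(2/3) S^(1/2) = (1/0.03) × 1.076^(2/3) × 0.00038^(1/2) = 0.682 m/s.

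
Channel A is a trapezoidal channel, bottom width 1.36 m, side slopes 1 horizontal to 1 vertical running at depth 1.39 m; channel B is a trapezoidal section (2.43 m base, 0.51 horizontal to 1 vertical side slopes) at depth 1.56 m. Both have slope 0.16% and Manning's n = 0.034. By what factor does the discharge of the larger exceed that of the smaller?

Channel A: With bottom width b = 1.36 m and side slope z = 1: A = (b + zy)y = (1.36 + 1×1.39)×1.39 = 3.822 m²; P = b + 2y√(1+z²) = 1.36 + 2×1.39×1.414 = 5.292 m. Hydraulic radius R = A/P = 3.822/5.292 = 0.7224 m. Q_A = (1/0.034)·3.822·0.7224^(2/3)·√0.0016 = 3.621 m³/s.
Channel B: With bottom width b = 2.43 m and side slope z = 0.51: A = (b + zy)y = (2.43 + 0.51×1.56)×1.56 = 5.032 m²; P = b + 2y√(1+z²) = 2.43 + 2×1.56×1.123 = 5.932 m. Hydraulic radius R = A/P = 5.032/5.932 = 0.8482 m. Q_B = (1/0.034)·5.032·0.8482^(2/3)·√0.0016 = 5.305 m³/s.
The larger discharge is 5.305 m³/s and the smaller is 3.621 m³/s; the ratio is 1.47.

1.47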